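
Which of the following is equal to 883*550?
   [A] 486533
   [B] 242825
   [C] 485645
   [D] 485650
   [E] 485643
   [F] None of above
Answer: D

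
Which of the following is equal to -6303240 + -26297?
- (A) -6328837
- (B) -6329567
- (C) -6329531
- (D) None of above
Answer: D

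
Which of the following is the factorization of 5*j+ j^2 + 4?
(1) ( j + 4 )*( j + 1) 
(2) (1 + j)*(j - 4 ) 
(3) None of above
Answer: 1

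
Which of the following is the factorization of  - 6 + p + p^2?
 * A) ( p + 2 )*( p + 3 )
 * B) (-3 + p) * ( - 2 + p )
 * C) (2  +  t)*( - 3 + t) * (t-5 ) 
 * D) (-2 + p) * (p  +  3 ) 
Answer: D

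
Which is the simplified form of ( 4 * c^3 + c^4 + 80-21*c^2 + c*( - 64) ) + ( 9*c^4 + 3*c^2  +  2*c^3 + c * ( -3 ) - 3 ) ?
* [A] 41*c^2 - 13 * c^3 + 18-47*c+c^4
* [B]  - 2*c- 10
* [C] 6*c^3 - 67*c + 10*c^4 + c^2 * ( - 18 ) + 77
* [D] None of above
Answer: C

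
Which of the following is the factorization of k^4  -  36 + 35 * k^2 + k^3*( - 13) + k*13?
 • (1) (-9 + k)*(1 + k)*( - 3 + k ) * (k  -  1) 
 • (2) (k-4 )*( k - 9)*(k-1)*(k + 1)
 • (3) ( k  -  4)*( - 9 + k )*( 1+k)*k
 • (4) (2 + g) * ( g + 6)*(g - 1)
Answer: 2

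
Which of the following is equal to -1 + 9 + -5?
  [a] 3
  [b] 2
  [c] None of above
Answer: a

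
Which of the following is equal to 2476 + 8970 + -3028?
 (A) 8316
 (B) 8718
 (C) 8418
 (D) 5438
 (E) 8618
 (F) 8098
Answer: C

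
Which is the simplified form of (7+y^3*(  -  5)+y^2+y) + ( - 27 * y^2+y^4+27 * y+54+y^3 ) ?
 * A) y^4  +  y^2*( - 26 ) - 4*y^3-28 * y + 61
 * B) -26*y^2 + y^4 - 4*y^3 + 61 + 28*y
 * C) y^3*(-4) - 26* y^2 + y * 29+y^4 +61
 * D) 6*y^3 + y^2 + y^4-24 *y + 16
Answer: B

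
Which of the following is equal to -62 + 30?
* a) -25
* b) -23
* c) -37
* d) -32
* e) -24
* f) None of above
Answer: d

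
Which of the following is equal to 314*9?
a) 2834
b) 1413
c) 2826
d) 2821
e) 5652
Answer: c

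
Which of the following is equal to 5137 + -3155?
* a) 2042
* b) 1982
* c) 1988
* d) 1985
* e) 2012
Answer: b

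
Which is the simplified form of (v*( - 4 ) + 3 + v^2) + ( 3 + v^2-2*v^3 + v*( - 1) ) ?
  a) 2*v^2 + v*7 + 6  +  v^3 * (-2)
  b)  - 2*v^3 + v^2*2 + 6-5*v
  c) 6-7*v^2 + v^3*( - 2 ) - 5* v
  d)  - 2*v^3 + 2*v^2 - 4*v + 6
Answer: b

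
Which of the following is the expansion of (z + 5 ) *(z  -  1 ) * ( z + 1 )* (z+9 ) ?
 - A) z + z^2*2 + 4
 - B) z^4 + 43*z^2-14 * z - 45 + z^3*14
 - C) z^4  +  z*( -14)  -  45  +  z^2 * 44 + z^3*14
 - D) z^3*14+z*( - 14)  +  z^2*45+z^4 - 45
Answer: C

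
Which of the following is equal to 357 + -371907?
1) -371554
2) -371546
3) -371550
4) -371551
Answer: 3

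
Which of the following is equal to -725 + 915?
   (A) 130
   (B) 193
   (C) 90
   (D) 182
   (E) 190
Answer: E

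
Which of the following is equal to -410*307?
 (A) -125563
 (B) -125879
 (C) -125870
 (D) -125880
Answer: C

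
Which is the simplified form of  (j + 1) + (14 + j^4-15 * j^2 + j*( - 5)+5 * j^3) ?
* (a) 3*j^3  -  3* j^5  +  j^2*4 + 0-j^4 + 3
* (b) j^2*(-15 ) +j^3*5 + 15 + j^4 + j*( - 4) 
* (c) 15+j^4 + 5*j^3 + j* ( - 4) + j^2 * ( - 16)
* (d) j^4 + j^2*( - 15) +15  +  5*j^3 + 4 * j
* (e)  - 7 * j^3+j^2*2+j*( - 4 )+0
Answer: b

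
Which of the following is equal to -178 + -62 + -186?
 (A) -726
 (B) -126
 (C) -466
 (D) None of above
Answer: D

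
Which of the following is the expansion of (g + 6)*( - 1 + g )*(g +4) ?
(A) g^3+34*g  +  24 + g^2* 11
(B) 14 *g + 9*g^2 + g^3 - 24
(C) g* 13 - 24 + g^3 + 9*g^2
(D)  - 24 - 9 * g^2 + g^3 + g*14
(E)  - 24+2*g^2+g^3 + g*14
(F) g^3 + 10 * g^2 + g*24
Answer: B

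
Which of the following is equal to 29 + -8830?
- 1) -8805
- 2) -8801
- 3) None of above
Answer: 2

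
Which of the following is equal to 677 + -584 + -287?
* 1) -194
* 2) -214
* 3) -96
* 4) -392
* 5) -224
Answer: 1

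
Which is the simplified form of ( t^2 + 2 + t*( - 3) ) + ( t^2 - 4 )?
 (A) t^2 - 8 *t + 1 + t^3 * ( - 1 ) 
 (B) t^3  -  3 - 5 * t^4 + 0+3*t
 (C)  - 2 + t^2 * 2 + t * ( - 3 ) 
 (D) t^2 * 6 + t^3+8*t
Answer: C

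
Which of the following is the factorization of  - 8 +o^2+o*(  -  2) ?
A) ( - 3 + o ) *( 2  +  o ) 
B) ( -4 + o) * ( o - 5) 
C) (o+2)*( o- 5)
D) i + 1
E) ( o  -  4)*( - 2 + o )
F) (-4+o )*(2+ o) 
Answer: F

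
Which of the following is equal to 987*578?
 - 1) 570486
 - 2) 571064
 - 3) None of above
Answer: 1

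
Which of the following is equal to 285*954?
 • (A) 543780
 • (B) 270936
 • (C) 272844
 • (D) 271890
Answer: D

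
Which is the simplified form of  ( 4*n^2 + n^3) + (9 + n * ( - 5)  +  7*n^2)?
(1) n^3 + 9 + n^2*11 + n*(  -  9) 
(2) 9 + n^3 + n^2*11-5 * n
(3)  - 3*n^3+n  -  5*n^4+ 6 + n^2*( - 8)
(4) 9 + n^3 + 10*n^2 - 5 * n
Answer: 2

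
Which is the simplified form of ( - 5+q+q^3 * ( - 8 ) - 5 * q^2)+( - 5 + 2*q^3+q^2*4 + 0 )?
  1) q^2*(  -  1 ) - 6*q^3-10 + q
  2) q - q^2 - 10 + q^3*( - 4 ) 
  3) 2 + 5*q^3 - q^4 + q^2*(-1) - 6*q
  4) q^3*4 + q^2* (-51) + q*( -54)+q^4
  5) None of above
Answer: 1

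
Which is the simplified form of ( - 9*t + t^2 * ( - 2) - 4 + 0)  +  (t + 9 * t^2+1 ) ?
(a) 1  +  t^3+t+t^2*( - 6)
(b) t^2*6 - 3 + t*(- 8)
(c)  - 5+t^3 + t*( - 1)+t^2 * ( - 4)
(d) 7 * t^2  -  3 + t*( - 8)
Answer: d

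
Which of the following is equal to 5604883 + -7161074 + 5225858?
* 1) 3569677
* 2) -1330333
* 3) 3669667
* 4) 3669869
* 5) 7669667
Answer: 3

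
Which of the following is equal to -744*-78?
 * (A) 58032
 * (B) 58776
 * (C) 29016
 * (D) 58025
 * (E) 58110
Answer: A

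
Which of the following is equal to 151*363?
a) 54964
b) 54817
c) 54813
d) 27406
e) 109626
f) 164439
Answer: c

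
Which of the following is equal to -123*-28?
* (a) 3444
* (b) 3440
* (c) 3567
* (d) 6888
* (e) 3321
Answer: a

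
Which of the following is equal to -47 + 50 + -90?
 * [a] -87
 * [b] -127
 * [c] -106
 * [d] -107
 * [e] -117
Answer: a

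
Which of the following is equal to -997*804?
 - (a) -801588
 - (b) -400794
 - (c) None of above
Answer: a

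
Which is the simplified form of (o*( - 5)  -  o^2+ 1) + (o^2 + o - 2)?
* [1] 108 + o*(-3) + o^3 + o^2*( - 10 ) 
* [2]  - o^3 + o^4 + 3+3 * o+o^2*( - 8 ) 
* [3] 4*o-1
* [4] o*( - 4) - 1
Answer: 4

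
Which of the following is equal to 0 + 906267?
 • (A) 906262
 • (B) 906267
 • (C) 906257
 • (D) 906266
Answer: B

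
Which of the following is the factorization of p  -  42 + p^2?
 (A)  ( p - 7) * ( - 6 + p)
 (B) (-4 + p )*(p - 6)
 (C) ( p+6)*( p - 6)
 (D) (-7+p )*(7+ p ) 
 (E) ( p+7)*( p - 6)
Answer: E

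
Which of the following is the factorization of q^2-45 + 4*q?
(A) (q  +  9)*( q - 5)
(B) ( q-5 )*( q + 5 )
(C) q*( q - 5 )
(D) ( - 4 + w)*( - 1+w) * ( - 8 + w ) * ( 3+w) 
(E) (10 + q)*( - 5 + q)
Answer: A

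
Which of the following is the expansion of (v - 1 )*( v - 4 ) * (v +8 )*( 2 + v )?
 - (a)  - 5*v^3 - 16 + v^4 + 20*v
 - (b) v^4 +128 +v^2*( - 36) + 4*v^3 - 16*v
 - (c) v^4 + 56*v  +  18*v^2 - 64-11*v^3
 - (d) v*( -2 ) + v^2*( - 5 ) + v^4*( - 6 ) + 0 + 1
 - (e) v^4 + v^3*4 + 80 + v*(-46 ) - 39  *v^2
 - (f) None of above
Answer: f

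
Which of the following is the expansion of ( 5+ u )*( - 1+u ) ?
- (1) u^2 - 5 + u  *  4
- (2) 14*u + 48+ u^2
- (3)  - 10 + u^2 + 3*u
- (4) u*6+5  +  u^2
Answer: 1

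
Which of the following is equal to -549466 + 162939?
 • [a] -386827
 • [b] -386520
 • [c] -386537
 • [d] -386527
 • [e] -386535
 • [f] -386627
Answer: d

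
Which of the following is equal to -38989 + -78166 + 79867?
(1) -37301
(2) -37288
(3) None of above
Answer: 2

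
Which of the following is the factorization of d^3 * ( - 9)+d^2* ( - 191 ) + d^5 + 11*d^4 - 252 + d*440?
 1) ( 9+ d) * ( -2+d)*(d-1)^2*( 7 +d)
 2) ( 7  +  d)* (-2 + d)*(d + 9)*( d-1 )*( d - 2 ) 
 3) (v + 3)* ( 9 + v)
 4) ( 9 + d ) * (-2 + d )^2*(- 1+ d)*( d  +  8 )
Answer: 2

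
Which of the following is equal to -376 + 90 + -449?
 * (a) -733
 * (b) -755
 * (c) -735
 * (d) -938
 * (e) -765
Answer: c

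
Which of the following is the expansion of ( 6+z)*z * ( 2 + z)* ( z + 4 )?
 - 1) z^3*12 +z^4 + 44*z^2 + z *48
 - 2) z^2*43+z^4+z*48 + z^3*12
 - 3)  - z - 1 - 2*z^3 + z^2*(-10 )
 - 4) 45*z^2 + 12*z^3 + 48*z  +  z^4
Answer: 1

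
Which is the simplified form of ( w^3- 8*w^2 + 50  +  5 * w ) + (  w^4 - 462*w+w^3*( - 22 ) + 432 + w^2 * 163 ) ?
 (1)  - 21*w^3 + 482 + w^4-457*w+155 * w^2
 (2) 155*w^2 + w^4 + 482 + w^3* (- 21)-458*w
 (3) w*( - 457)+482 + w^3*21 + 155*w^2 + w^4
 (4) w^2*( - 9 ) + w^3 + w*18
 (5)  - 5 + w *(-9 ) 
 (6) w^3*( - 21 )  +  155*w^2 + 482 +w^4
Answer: 1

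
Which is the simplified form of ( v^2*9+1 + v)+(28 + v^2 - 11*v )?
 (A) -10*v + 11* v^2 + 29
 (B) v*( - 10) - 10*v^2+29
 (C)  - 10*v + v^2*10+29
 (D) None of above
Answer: C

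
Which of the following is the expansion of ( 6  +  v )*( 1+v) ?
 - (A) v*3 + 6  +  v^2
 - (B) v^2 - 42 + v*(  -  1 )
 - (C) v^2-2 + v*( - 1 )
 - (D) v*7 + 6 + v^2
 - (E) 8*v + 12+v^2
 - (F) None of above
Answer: D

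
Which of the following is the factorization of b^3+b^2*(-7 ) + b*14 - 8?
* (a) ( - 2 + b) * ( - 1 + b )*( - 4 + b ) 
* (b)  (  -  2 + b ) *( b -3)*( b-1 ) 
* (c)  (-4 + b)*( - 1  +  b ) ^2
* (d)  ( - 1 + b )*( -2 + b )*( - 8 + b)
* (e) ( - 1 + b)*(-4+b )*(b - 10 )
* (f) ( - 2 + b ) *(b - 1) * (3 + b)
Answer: a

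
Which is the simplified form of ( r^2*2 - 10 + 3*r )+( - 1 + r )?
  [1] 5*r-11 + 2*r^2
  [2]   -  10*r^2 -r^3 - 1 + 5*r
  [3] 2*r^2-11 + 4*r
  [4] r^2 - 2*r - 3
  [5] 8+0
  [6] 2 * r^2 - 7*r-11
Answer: 3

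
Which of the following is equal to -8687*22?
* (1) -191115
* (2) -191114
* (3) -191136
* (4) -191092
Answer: 2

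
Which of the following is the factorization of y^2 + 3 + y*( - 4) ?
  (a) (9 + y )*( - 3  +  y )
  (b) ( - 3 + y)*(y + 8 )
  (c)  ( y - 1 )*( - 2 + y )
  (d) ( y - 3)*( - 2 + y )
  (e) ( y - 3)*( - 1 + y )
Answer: e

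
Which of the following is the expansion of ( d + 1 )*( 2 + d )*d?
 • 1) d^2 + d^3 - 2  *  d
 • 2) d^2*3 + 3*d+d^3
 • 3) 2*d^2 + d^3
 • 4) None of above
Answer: 4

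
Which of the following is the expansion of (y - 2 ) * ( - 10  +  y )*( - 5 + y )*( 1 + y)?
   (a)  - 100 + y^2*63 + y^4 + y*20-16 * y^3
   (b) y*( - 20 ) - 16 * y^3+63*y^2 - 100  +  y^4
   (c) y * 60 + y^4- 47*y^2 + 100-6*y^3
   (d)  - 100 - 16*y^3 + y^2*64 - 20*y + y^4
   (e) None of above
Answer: b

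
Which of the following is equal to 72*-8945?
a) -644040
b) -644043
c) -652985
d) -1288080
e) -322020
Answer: a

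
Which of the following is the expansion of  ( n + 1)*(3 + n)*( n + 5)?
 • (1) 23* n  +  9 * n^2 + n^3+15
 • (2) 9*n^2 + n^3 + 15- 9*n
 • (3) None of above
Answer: 1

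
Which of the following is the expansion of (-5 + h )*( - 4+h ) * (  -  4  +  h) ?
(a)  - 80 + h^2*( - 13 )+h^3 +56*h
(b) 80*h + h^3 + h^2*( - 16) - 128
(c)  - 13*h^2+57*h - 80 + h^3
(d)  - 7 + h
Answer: a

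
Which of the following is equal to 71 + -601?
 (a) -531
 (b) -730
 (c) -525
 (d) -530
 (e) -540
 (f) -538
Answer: d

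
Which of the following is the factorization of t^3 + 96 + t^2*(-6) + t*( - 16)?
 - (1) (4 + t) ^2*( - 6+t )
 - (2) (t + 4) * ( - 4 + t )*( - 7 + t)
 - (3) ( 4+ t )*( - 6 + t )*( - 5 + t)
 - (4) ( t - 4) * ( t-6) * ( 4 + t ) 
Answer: 4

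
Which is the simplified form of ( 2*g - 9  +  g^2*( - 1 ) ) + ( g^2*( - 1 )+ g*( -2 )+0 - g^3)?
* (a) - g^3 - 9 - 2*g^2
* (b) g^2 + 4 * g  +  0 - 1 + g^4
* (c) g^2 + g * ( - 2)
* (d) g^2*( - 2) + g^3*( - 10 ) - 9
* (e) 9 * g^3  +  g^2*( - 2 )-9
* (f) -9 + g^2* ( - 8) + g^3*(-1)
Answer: a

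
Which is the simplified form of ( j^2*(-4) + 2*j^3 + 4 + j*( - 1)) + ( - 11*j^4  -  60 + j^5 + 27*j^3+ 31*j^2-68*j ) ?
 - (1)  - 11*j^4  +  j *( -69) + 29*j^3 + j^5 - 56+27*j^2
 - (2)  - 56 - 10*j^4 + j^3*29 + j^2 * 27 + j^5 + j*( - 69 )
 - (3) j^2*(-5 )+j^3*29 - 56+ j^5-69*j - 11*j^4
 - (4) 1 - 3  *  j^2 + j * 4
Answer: 1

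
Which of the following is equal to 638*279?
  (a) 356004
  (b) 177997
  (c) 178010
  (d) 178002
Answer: d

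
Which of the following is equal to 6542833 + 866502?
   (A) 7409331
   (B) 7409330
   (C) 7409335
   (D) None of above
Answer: C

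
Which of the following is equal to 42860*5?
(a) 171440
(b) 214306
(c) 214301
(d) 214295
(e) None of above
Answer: e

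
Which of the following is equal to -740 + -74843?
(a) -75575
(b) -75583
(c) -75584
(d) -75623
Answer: b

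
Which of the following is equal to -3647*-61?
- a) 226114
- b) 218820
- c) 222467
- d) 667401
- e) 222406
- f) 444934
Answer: c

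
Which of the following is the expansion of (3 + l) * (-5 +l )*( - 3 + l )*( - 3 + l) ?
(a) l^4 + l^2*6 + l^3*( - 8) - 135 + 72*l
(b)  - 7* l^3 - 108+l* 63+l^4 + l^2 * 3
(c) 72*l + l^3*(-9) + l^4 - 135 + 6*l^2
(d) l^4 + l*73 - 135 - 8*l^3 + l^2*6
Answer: a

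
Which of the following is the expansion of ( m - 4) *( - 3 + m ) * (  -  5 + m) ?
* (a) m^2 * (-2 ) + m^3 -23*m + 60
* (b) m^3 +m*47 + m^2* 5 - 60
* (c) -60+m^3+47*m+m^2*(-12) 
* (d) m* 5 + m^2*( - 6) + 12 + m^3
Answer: c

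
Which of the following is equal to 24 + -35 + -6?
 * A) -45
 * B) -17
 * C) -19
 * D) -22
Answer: B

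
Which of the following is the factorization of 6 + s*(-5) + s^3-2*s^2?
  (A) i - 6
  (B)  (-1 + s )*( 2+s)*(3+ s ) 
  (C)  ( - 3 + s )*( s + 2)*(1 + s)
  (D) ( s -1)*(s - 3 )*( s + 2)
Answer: D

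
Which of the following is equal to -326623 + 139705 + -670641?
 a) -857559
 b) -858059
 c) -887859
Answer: a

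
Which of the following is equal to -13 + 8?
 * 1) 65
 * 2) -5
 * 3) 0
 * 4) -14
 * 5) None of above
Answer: 2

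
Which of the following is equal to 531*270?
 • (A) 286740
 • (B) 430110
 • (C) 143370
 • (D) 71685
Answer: C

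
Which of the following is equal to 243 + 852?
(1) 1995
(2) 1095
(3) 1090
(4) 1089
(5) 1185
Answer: 2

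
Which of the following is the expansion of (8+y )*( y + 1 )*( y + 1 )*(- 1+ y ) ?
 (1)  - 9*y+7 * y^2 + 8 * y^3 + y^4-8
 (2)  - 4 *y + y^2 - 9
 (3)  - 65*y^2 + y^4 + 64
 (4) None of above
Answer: 4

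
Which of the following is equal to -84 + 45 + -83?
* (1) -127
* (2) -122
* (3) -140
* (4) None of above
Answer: 2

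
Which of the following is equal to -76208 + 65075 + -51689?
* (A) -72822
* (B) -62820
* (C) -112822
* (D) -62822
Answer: D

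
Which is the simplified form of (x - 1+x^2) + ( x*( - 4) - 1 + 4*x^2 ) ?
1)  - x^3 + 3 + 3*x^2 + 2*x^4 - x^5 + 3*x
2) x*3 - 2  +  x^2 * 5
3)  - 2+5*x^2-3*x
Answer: 3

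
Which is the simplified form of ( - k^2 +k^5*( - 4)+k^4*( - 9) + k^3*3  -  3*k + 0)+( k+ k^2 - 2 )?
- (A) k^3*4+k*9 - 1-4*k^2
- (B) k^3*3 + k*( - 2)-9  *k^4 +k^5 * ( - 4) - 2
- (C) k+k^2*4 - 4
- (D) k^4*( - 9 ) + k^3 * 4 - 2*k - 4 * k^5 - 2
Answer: B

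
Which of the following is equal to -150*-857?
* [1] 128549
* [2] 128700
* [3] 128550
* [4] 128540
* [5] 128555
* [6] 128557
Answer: 3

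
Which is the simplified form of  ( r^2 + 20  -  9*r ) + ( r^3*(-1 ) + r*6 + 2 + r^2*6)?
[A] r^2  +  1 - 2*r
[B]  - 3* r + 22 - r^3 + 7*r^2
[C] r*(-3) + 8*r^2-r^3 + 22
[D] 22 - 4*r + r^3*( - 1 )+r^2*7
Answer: B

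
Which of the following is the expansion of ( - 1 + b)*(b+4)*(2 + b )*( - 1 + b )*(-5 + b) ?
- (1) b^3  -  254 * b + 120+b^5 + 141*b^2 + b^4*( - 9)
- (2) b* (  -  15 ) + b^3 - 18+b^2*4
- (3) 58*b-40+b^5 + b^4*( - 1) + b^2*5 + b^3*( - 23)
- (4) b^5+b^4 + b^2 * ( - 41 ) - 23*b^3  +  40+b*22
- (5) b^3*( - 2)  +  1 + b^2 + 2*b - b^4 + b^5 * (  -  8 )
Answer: 3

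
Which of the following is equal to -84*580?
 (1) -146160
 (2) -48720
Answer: 2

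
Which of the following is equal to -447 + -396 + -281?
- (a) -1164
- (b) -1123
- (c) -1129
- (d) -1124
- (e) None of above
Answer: d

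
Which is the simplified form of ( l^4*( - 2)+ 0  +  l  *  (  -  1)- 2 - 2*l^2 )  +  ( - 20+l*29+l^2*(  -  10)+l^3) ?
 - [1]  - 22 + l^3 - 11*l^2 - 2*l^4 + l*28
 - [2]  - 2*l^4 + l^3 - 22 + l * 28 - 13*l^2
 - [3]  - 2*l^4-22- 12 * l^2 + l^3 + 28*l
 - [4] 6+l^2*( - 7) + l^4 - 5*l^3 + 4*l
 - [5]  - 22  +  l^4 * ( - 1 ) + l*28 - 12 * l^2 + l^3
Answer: 3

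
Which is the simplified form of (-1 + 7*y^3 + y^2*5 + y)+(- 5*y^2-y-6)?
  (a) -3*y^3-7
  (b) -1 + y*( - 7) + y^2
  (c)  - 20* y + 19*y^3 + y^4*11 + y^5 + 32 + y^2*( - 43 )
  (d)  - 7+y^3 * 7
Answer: d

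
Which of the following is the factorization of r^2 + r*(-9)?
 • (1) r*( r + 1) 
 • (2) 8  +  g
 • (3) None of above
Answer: 3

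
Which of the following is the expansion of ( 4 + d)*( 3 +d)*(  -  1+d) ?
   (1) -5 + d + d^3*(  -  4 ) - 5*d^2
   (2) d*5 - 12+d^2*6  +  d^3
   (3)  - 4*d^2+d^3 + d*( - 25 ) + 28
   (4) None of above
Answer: 2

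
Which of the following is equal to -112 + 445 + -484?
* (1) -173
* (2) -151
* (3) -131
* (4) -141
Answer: 2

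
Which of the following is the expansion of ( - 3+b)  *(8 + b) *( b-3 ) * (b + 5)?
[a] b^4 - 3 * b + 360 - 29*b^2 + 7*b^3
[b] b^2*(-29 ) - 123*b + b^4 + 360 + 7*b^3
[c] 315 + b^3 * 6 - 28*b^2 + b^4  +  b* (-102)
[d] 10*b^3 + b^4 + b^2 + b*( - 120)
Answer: b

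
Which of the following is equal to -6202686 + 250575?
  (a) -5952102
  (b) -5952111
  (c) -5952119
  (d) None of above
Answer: b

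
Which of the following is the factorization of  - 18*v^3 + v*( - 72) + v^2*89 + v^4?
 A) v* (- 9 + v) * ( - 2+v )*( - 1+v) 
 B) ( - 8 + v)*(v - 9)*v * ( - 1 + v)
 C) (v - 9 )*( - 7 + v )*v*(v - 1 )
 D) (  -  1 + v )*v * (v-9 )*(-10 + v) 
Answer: B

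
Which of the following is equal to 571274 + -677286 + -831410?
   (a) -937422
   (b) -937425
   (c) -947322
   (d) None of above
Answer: a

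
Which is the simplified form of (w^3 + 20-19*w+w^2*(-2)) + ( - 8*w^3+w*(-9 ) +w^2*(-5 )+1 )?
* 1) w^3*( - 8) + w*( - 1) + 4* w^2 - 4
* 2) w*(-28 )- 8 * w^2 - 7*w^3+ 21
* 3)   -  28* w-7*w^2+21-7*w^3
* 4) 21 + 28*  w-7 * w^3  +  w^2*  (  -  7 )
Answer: 3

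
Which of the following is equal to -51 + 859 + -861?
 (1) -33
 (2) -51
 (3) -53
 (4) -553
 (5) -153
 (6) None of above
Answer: 3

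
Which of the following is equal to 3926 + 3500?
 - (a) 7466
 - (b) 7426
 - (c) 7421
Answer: b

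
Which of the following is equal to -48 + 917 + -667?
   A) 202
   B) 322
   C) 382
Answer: A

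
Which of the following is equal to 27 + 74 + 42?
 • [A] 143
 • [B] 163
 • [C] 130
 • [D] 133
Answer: A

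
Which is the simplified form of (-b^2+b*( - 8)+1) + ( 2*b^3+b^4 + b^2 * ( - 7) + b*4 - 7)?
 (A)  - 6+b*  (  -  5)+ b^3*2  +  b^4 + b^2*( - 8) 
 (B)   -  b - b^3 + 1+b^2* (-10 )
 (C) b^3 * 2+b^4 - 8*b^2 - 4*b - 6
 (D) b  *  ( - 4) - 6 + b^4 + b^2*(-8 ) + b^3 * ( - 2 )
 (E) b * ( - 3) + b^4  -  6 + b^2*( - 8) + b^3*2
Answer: C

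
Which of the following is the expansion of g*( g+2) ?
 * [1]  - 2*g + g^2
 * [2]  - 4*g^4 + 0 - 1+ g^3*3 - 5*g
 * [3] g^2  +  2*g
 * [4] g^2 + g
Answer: 3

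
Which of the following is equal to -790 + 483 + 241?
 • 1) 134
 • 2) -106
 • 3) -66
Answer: 3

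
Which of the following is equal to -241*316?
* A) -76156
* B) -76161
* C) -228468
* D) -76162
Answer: A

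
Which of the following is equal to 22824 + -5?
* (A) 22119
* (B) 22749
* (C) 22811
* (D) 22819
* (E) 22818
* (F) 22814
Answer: D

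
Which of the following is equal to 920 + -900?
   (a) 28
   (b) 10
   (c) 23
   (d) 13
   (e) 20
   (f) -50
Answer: e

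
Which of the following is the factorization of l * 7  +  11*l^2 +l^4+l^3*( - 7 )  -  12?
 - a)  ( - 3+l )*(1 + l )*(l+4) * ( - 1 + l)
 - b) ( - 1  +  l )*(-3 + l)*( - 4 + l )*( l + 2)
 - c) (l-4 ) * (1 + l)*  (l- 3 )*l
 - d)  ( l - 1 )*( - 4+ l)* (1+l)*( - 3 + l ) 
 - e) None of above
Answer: d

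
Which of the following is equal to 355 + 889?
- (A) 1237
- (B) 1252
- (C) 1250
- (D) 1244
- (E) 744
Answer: D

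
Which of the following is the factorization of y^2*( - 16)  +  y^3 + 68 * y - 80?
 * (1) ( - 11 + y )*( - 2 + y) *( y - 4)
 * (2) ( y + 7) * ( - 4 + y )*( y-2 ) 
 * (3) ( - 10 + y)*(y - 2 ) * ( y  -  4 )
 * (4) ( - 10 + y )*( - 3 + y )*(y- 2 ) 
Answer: 3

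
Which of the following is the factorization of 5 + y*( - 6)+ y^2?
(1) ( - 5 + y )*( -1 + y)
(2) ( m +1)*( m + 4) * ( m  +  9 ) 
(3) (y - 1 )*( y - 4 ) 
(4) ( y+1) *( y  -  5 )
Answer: 1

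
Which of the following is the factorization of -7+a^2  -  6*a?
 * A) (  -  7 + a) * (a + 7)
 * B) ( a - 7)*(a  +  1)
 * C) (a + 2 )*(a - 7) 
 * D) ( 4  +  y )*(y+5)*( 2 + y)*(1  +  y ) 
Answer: B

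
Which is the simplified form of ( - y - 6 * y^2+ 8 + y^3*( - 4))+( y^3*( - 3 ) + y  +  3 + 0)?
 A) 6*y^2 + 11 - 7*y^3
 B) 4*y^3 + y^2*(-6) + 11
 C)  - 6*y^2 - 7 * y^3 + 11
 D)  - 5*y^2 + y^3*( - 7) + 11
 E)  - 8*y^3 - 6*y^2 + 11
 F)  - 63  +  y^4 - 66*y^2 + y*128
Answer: C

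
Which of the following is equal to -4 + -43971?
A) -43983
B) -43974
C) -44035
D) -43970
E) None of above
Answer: E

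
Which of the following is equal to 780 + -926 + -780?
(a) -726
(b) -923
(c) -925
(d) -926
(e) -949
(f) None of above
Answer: d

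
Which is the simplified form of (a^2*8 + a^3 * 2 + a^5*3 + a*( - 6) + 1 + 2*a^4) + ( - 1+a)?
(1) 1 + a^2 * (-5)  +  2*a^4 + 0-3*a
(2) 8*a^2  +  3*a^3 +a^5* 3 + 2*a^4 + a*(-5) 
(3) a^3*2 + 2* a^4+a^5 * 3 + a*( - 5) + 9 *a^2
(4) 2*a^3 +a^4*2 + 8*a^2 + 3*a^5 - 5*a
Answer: 4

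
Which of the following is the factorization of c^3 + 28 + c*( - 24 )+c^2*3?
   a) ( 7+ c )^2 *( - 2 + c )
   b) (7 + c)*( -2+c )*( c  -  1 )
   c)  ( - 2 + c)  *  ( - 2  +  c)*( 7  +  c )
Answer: c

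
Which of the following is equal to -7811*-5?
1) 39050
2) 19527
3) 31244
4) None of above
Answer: 4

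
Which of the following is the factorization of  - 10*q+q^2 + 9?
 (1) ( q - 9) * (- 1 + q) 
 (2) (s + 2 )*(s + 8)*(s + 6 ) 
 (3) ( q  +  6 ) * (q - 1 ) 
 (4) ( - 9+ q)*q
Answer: 1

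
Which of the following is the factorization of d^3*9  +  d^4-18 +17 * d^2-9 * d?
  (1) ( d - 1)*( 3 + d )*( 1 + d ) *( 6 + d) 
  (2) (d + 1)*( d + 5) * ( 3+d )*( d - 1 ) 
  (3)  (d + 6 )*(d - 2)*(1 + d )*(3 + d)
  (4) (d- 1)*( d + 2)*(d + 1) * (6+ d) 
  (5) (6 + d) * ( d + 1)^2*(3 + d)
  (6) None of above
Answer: 1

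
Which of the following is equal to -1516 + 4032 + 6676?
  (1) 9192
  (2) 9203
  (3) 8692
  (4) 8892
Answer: 1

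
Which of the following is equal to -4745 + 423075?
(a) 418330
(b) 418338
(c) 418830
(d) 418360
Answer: a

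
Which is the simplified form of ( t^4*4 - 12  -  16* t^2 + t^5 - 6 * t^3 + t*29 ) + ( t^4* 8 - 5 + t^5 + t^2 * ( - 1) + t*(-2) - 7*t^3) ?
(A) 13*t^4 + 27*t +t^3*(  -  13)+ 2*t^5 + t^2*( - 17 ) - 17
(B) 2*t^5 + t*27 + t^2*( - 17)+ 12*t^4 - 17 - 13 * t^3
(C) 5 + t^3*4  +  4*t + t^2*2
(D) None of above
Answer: B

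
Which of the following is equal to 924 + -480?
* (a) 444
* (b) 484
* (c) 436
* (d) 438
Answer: a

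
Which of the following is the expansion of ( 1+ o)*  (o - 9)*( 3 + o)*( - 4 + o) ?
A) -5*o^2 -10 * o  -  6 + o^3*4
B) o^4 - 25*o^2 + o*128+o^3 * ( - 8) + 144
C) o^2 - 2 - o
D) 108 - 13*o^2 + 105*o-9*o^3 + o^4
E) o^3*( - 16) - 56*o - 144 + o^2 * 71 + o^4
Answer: D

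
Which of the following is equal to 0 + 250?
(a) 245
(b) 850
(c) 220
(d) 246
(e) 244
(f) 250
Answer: f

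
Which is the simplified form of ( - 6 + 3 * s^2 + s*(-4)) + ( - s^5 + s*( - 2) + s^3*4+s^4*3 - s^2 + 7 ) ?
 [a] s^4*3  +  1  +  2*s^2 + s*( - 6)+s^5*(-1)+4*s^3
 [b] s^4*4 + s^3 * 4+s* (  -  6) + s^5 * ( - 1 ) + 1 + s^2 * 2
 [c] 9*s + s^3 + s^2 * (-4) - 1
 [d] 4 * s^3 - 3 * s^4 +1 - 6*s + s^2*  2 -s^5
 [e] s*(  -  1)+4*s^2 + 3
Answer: a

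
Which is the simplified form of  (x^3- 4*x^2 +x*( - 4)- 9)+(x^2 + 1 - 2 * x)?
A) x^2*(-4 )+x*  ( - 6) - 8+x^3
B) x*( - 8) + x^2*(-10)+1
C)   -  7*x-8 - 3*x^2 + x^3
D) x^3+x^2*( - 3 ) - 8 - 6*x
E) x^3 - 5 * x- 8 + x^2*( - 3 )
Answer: D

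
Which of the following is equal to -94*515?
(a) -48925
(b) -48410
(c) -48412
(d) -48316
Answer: b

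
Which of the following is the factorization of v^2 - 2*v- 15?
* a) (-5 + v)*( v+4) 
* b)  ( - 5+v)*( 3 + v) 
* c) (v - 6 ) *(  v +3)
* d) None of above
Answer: b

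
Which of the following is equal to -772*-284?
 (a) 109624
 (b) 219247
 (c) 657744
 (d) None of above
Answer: d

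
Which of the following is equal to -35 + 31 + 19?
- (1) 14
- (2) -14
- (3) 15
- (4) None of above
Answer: 3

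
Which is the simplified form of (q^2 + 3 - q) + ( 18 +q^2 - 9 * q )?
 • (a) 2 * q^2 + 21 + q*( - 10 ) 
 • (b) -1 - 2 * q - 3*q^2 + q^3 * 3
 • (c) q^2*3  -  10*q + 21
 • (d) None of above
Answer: a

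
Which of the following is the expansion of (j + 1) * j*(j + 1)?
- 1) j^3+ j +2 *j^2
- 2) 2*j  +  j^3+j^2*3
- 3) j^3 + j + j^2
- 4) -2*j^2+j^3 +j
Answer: 1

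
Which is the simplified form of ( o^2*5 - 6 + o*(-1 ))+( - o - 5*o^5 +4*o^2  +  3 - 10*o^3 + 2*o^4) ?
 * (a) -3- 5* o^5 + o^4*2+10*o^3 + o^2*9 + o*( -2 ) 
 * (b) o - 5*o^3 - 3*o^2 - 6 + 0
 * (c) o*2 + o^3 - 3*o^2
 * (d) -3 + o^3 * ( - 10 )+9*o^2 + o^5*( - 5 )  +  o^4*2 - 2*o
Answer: d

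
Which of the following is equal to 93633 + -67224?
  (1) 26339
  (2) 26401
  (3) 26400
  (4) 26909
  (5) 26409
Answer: 5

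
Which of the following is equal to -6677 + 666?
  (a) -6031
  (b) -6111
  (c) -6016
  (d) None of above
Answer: d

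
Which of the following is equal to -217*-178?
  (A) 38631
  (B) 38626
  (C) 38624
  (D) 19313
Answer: B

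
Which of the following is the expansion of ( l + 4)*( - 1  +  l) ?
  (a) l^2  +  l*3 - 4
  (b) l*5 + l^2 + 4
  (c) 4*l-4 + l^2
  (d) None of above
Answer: a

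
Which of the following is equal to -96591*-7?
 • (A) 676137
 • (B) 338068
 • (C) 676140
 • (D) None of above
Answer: A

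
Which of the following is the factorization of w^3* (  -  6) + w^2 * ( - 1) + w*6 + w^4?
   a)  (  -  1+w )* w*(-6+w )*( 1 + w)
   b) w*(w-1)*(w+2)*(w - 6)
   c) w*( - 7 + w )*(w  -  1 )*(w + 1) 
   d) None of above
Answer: a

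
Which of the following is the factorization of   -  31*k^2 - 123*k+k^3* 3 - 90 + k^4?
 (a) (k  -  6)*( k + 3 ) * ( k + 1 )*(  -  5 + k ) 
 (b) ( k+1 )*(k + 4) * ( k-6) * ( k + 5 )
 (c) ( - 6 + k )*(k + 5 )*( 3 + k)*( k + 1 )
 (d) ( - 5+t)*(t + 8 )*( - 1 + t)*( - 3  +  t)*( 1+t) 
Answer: c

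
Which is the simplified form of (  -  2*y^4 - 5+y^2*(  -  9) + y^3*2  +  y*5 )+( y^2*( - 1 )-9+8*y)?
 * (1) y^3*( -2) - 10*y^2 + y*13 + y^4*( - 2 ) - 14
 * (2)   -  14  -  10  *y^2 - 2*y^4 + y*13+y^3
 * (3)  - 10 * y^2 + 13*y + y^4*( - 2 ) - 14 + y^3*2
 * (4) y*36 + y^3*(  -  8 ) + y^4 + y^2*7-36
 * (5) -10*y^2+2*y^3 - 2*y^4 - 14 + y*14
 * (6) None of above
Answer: 3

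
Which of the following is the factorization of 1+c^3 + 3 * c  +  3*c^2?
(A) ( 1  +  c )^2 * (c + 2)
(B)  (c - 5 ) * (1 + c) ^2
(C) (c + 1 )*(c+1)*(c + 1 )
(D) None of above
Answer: C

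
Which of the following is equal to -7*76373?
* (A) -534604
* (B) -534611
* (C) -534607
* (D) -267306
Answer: B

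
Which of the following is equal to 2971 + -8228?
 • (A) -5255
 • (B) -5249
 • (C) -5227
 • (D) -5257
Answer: D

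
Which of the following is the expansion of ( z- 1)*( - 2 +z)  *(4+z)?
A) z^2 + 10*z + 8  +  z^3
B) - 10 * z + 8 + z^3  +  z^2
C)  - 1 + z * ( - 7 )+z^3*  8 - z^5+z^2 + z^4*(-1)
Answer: B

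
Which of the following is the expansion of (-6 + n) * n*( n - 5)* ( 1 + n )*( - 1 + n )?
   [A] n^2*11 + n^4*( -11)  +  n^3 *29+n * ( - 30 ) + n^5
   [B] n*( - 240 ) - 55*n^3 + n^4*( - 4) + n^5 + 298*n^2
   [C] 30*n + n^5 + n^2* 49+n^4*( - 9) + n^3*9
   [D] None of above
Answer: A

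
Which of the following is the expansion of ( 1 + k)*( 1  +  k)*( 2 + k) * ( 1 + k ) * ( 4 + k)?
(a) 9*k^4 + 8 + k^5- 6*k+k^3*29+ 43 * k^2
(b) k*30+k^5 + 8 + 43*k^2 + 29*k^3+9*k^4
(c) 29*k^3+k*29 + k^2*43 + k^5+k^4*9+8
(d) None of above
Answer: b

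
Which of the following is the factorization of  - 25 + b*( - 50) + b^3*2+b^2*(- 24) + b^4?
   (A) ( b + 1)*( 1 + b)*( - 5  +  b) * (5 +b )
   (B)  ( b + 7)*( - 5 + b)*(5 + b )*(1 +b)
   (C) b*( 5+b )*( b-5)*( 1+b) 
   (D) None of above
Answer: A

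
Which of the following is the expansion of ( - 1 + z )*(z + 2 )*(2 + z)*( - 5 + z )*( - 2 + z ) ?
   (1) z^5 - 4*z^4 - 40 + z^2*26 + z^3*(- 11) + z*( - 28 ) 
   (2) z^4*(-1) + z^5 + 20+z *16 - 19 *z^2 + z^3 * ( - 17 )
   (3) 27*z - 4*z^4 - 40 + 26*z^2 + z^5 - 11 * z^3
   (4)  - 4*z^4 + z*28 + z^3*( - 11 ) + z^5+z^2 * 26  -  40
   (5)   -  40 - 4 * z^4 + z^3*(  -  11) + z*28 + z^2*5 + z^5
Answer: 4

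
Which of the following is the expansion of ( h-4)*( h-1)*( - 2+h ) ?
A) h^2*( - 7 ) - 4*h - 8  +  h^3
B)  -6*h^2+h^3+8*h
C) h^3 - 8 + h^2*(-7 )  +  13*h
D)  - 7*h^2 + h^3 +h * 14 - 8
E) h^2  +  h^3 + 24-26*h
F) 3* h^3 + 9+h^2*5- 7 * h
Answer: D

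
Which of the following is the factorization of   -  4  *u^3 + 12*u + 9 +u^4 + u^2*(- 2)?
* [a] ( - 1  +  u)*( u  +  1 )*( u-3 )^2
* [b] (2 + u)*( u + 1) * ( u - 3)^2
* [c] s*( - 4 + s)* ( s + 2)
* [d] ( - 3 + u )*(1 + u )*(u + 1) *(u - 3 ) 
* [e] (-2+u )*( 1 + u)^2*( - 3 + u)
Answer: d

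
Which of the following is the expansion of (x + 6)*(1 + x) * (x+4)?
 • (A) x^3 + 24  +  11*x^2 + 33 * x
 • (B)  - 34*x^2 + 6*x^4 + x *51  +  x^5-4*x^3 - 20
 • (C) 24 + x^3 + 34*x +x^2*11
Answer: C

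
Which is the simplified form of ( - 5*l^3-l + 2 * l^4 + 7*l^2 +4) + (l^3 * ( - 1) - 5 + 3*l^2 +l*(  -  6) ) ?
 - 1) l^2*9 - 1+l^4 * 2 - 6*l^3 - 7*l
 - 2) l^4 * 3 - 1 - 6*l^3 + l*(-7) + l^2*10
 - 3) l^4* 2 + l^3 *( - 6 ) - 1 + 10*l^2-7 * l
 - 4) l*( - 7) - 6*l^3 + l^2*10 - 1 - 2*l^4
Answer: 3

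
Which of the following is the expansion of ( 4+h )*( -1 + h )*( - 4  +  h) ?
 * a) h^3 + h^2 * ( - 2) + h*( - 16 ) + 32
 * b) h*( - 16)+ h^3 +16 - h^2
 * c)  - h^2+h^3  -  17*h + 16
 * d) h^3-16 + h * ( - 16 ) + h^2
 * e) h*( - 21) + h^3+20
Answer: b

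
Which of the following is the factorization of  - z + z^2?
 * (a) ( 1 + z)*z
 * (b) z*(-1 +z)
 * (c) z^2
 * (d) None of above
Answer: b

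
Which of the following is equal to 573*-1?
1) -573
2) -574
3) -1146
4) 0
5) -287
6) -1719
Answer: 1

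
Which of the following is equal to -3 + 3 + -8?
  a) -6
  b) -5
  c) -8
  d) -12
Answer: c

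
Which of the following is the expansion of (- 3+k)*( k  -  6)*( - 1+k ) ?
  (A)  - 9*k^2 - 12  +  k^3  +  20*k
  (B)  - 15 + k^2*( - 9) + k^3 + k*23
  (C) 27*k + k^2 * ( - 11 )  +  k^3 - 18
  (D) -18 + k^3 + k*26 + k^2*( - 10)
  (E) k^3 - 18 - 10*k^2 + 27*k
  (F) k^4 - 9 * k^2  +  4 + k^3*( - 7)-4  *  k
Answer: E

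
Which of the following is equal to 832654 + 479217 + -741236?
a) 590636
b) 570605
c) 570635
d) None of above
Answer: c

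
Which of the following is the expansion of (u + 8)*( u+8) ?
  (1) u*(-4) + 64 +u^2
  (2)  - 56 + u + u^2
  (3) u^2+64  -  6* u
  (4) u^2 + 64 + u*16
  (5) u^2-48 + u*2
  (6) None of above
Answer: 4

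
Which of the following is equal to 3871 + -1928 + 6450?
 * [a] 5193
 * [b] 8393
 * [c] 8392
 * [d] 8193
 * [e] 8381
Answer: b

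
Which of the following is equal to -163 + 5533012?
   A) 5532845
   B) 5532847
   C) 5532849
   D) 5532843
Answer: C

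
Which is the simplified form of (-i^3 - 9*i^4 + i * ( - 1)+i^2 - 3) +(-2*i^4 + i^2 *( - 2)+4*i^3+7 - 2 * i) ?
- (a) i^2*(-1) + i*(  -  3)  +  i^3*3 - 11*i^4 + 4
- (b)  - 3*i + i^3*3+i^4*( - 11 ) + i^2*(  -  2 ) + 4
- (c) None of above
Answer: a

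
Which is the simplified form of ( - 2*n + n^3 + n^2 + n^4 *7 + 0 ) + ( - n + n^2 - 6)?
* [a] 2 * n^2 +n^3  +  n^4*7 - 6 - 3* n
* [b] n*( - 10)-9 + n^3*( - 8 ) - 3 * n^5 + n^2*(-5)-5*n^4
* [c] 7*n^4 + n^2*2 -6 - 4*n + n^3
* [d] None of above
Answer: a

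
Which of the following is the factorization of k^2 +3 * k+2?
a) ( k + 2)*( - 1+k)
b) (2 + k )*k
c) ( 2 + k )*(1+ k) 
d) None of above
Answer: c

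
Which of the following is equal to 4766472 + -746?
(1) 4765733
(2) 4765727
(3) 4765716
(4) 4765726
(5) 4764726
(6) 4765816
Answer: 4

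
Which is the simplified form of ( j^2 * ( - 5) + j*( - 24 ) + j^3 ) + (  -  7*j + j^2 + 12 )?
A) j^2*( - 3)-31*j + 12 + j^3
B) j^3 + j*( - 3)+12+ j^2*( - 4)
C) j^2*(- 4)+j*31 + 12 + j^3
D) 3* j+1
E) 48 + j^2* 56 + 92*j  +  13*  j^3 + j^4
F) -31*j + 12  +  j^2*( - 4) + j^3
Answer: F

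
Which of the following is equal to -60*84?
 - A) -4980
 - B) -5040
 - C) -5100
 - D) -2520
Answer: B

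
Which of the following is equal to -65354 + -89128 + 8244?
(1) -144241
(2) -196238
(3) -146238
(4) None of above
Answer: 3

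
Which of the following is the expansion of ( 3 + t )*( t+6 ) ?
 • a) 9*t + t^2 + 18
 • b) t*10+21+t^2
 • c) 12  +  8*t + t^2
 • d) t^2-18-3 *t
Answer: a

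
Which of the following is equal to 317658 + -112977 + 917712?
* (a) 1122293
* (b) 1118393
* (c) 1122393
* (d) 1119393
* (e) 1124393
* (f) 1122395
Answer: c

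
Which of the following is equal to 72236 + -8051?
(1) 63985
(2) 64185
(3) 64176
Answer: 2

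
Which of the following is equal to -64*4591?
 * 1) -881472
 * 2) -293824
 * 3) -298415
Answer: 2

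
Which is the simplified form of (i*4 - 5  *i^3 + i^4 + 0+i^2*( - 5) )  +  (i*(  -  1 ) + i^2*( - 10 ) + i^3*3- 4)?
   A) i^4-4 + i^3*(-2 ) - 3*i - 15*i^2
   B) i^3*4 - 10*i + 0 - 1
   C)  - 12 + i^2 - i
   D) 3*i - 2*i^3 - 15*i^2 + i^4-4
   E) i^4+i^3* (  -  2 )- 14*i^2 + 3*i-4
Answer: D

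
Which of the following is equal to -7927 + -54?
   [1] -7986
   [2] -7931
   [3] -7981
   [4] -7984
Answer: 3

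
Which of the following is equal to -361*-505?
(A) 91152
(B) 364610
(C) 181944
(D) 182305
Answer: D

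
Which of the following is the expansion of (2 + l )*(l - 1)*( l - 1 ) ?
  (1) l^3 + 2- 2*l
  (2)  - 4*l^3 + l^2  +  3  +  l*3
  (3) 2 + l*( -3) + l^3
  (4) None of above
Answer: 3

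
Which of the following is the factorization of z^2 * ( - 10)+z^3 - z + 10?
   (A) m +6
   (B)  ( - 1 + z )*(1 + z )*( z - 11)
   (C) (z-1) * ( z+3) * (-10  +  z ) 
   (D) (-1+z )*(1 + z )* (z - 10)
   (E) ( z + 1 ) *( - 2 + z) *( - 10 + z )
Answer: D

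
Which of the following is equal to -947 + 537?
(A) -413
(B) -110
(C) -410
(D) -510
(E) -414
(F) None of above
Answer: C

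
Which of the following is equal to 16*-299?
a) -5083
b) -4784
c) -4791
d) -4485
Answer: b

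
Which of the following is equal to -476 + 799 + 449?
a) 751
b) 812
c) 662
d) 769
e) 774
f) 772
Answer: f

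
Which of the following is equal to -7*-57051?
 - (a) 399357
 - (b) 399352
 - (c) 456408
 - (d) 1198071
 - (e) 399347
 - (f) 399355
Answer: a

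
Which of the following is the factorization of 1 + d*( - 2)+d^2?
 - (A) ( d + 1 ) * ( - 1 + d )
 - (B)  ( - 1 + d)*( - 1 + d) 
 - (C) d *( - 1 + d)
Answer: B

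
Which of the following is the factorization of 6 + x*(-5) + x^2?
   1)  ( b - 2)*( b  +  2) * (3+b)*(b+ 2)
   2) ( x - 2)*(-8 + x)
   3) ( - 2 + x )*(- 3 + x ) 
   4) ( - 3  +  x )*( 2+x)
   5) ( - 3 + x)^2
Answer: 3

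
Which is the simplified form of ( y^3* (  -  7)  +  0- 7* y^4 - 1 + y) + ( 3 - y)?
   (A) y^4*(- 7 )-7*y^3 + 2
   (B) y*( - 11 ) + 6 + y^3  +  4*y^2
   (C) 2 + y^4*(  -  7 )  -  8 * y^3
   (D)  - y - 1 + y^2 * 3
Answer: A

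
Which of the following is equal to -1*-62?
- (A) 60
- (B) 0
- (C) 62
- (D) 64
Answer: C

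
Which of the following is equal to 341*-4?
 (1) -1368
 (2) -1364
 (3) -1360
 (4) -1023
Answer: 2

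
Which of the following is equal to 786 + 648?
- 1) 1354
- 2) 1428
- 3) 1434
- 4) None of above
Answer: 3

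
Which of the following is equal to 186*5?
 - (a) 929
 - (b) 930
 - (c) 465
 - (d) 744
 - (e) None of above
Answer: b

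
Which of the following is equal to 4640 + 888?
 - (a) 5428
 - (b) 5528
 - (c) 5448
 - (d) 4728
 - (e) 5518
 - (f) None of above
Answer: b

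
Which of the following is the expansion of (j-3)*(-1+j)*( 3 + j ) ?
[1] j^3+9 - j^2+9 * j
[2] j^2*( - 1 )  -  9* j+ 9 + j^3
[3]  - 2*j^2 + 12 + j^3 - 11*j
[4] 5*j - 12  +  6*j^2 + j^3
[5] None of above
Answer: 2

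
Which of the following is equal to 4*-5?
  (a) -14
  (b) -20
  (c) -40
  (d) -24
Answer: b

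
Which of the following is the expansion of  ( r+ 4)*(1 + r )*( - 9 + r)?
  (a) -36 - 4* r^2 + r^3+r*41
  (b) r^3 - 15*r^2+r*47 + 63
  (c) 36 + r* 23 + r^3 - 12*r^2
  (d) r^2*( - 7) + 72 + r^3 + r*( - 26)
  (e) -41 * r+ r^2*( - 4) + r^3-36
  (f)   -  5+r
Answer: e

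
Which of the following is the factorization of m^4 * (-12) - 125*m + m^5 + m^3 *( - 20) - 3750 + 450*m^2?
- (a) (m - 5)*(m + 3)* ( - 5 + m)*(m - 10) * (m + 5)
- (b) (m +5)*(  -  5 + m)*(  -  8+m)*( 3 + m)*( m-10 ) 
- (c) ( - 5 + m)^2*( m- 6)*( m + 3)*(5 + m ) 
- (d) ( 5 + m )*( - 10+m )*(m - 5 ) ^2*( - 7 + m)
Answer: a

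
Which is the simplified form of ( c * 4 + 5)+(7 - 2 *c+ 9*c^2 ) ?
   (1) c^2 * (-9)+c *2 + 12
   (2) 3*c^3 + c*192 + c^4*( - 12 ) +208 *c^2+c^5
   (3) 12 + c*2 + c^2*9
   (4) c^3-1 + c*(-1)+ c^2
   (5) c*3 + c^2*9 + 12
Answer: 3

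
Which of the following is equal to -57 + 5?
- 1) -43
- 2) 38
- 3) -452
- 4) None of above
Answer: 4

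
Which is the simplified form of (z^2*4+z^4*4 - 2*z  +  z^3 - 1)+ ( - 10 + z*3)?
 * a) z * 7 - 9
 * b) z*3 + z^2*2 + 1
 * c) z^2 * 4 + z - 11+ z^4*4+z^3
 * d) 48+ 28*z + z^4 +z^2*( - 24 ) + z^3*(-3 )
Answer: c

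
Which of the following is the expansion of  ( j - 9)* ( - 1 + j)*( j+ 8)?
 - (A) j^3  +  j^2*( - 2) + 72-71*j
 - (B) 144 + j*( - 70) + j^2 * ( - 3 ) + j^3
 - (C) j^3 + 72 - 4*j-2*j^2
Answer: A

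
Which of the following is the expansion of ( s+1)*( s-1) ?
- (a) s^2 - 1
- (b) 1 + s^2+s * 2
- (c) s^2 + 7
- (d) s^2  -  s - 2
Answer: a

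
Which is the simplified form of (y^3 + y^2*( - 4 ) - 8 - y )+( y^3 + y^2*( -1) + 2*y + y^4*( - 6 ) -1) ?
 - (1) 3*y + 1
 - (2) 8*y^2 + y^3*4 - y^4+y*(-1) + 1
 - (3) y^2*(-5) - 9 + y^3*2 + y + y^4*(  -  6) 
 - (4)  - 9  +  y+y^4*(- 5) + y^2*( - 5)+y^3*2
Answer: 3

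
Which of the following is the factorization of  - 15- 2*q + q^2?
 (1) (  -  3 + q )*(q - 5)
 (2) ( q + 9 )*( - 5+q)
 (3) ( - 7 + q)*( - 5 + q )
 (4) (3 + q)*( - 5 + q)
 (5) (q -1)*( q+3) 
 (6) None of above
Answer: 4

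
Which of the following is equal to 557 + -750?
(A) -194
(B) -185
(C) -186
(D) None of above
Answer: D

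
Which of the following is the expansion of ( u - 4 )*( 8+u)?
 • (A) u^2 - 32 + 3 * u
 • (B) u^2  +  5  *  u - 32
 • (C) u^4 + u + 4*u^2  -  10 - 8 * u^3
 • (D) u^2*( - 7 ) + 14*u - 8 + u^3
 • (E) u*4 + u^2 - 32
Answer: E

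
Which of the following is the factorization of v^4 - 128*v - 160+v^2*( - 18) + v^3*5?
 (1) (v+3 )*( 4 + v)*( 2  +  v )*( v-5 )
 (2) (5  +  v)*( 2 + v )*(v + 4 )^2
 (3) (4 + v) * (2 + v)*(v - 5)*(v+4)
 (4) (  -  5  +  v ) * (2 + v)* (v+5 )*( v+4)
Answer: 3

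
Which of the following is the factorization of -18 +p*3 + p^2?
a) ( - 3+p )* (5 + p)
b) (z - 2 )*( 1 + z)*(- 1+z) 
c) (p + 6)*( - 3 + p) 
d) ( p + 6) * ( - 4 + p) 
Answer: c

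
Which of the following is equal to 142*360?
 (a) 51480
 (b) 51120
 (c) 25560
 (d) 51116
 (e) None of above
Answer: b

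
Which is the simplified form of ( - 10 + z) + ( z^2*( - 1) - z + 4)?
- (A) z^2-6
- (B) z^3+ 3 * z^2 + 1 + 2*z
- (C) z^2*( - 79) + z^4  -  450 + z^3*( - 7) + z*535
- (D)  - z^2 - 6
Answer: D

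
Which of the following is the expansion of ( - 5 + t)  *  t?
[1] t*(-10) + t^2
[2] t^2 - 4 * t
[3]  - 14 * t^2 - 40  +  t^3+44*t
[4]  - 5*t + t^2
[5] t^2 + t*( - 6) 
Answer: 4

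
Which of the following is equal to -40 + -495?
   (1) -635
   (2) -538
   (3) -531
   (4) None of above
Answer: 4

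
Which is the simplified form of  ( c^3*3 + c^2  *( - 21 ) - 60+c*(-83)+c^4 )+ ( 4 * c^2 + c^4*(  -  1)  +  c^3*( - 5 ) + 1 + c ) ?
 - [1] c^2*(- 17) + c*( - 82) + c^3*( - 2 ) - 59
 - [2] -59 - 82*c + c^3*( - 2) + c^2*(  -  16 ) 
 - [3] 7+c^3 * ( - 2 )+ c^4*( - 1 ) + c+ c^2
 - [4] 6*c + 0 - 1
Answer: 1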